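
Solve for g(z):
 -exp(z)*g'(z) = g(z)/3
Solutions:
 g(z) = C1*exp(exp(-z)/3)


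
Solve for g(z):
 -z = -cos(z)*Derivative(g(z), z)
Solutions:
 g(z) = C1 + Integral(z/cos(z), z)


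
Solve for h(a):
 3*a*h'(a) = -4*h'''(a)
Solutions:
 h(a) = C1 + Integral(C2*airyai(-6^(1/3)*a/2) + C3*airybi(-6^(1/3)*a/2), a)


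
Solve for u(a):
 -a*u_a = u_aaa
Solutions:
 u(a) = C1 + Integral(C2*airyai(-a) + C3*airybi(-a), a)


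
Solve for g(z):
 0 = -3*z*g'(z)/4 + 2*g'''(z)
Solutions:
 g(z) = C1 + Integral(C2*airyai(3^(1/3)*z/2) + C3*airybi(3^(1/3)*z/2), z)


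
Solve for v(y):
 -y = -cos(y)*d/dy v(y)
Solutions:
 v(y) = C1 + Integral(y/cos(y), y)


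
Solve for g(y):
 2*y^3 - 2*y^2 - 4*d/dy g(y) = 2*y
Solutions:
 g(y) = C1 + y^4/8 - y^3/6 - y^2/4


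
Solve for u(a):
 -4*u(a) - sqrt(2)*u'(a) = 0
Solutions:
 u(a) = C1*exp(-2*sqrt(2)*a)


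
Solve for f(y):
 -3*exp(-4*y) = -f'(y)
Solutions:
 f(y) = C1 - 3*exp(-4*y)/4


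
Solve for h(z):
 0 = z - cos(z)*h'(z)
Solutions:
 h(z) = C1 + Integral(z/cos(z), z)


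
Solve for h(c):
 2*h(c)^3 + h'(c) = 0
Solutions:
 h(c) = -sqrt(2)*sqrt(-1/(C1 - 2*c))/2
 h(c) = sqrt(2)*sqrt(-1/(C1 - 2*c))/2


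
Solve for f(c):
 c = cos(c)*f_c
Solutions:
 f(c) = C1 + Integral(c/cos(c), c)


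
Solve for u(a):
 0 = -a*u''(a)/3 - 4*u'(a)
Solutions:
 u(a) = C1 + C2/a^11


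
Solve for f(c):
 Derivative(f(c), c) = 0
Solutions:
 f(c) = C1


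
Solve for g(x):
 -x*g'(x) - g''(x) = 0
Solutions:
 g(x) = C1 + C2*erf(sqrt(2)*x/2)


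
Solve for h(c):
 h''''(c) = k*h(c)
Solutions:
 h(c) = C1*exp(-c*k^(1/4)) + C2*exp(c*k^(1/4)) + C3*exp(-I*c*k^(1/4)) + C4*exp(I*c*k^(1/4))


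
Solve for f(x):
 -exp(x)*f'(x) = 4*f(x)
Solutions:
 f(x) = C1*exp(4*exp(-x))


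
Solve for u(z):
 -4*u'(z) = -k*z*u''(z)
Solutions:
 u(z) = C1 + z^(((re(k) + 4)*re(k) + im(k)^2)/(re(k)^2 + im(k)^2))*(C2*sin(4*log(z)*Abs(im(k))/(re(k)^2 + im(k)^2)) + C3*cos(4*log(z)*im(k)/(re(k)^2 + im(k)^2)))


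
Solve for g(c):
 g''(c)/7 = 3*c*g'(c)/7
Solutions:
 g(c) = C1 + C2*erfi(sqrt(6)*c/2)


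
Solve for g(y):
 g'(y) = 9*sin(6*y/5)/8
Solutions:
 g(y) = C1 - 15*cos(6*y/5)/16


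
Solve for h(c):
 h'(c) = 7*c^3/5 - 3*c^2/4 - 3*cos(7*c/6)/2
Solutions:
 h(c) = C1 + 7*c^4/20 - c^3/4 - 9*sin(7*c/6)/7


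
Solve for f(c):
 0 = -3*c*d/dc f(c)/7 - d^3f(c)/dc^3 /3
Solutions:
 f(c) = C1 + Integral(C2*airyai(-21^(2/3)*c/7) + C3*airybi(-21^(2/3)*c/7), c)


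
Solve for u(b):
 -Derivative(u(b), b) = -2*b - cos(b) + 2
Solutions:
 u(b) = C1 + b^2 - 2*b + sin(b)


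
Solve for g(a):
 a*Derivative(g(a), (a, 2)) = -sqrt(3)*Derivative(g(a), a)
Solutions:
 g(a) = C1 + C2*a^(1 - sqrt(3))


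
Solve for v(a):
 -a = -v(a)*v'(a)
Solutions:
 v(a) = -sqrt(C1 + a^2)
 v(a) = sqrt(C1 + a^2)


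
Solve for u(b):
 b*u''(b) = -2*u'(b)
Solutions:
 u(b) = C1 + C2/b


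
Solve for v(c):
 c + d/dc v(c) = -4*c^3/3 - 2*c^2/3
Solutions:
 v(c) = C1 - c^4/3 - 2*c^3/9 - c^2/2


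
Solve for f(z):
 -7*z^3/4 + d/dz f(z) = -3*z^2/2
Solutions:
 f(z) = C1 + 7*z^4/16 - z^3/2


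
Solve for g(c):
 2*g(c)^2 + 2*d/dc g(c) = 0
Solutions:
 g(c) = 1/(C1 + c)


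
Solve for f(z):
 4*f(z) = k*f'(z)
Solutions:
 f(z) = C1*exp(4*z/k)


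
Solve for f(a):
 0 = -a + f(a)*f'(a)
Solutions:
 f(a) = -sqrt(C1 + a^2)
 f(a) = sqrt(C1 + a^2)


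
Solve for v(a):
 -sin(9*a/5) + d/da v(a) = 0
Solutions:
 v(a) = C1 - 5*cos(9*a/5)/9


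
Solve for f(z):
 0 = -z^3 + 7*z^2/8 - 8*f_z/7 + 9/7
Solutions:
 f(z) = C1 - 7*z^4/32 + 49*z^3/192 + 9*z/8


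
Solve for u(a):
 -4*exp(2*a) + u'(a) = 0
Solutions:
 u(a) = C1 + 2*exp(2*a)


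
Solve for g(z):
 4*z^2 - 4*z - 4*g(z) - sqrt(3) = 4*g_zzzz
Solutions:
 g(z) = z^2 - z + (C1*sin(sqrt(2)*z/2) + C2*cos(sqrt(2)*z/2))*exp(-sqrt(2)*z/2) + (C3*sin(sqrt(2)*z/2) + C4*cos(sqrt(2)*z/2))*exp(sqrt(2)*z/2) - sqrt(3)/4


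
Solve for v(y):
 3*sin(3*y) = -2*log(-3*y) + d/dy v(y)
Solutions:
 v(y) = C1 + 2*y*log(-y) - 2*y + 2*y*log(3) - cos(3*y)


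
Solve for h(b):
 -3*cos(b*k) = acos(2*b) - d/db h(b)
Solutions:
 h(b) = C1 + b*acos(2*b) - sqrt(1 - 4*b^2)/2 + 3*Piecewise((sin(b*k)/k, Ne(k, 0)), (b, True))


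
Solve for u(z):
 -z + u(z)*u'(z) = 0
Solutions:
 u(z) = -sqrt(C1 + z^2)
 u(z) = sqrt(C1 + z^2)


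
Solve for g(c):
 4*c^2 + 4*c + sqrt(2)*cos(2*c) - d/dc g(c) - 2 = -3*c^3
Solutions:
 g(c) = C1 + 3*c^4/4 + 4*c^3/3 + 2*c^2 - 2*c + sqrt(2)*sin(2*c)/2


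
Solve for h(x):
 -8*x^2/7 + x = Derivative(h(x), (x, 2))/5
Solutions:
 h(x) = C1 + C2*x - 10*x^4/21 + 5*x^3/6


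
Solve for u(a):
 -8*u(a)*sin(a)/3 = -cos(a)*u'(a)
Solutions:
 u(a) = C1/cos(a)^(8/3)


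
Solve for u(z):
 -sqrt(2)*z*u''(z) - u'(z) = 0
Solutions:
 u(z) = C1 + C2*z^(1 - sqrt(2)/2)


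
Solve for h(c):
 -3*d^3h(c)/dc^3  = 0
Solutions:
 h(c) = C1 + C2*c + C3*c^2


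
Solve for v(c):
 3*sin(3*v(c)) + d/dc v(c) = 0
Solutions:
 v(c) = -acos((-C1 - exp(18*c))/(C1 - exp(18*c)))/3 + 2*pi/3
 v(c) = acos((-C1 - exp(18*c))/(C1 - exp(18*c)))/3


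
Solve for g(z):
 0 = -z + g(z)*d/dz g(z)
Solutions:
 g(z) = -sqrt(C1 + z^2)
 g(z) = sqrt(C1 + z^2)


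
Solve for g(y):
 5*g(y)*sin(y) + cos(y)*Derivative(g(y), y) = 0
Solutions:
 g(y) = C1*cos(y)^5


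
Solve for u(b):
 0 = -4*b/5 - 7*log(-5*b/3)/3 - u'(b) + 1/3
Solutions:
 u(b) = C1 - 2*b^2/5 - 7*b*log(-b)/3 + b*(-7*log(5) + 7*log(3) + 8)/3


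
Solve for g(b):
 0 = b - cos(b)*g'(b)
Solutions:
 g(b) = C1 + Integral(b/cos(b), b)


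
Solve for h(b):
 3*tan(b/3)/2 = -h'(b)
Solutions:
 h(b) = C1 + 9*log(cos(b/3))/2


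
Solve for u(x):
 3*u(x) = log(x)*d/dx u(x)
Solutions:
 u(x) = C1*exp(3*li(x))


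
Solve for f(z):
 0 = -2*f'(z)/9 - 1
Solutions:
 f(z) = C1 - 9*z/2


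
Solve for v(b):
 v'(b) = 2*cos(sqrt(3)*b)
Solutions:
 v(b) = C1 + 2*sqrt(3)*sin(sqrt(3)*b)/3


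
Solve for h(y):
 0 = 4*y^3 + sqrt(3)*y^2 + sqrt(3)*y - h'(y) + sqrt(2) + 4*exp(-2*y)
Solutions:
 h(y) = C1 + y^4 + sqrt(3)*y^3/3 + sqrt(3)*y^2/2 + sqrt(2)*y - 2*exp(-2*y)


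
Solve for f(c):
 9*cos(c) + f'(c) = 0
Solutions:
 f(c) = C1 - 9*sin(c)


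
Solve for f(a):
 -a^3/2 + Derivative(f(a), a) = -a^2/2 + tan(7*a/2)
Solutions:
 f(a) = C1 + a^4/8 - a^3/6 - 2*log(cos(7*a/2))/7


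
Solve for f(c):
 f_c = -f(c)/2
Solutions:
 f(c) = C1*exp(-c/2)


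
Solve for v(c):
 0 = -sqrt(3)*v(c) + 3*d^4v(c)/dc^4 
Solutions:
 v(c) = C1*exp(-3^(7/8)*c/3) + C2*exp(3^(7/8)*c/3) + C3*sin(3^(7/8)*c/3) + C4*cos(3^(7/8)*c/3)


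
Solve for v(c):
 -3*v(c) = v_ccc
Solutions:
 v(c) = C3*exp(-3^(1/3)*c) + (C1*sin(3^(5/6)*c/2) + C2*cos(3^(5/6)*c/2))*exp(3^(1/3)*c/2)


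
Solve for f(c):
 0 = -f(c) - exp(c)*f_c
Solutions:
 f(c) = C1*exp(exp(-c))


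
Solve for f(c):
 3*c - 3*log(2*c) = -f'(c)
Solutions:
 f(c) = C1 - 3*c^2/2 + 3*c*log(c) - 3*c + c*log(8)


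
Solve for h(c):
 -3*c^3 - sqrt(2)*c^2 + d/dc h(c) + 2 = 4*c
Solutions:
 h(c) = C1 + 3*c^4/4 + sqrt(2)*c^3/3 + 2*c^2 - 2*c


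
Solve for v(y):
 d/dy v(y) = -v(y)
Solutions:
 v(y) = C1*exp(-y)


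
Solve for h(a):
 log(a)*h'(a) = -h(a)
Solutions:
 h(a) = C1*exp(-li(a))


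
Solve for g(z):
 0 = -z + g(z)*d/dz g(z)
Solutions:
 g(z) = -sqrt(C1 + z^2)
 g(z) = sqrt(C1 + z^2)


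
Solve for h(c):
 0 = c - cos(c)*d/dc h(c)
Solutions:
 h(c) = C1 + Integral(c/cos(c), c)


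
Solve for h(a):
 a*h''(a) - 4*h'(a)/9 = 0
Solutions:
 h(a) = C1 + C2*a^(13/9)


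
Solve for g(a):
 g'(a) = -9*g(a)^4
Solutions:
 g(a) = (-3^(2/3) - 3*3^(1/6)*I)*(1/(C1 + 9*a))^(1/3)/6
 g(a) = (-3^(2/3) + 3*3^(1/6)*I)*(1/(C1 + 9*a))^(1/3)/6
 g(a) = (1/(C1 + 27*a))^(1/3)


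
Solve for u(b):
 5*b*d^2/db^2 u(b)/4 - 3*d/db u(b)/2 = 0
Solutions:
 u(b) = C1 + C2*b^(11/5)


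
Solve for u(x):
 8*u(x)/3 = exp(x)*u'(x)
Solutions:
 u(x) = C1*exp(-8*exp(-x)/3)


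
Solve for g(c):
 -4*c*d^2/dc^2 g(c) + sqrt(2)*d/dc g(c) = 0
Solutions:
 g(c) = C1 + C2*c^(sqrt(2)/4 + 1)


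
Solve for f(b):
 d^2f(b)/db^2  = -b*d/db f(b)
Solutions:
 f(b) = C1 + C2*erf(sqrt(2)*b/2)


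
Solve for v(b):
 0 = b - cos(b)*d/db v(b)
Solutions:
 v(b) = C1 + Integral(b/cos(b), b)


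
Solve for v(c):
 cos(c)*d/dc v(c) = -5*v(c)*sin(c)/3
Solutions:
 v(c) = C1*cos(c)^(5/3)


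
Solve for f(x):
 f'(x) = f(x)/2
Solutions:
 f(x) = C1*exp(x/2)


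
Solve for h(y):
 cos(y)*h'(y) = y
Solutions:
 h(y) = C1 + Integral(y/cos(y), y)


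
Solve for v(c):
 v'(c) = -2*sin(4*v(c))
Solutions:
 v(c) = -acos((-C1 - exp(16*c))/(C1 - exp(16*c)))/4 + pi/2
 v(c) = acos((-C1 - exp(16*c))/(C1 - exp(16*c)))/4


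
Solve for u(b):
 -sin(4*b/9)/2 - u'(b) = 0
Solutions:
 u(b) = C1 + 9*cos(4*b/9)/8


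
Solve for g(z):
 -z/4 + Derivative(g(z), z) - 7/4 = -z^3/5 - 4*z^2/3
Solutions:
 g(z) = C1 - z^4/20 - 4*z^3/9 + z^2/8 + 7*z/4


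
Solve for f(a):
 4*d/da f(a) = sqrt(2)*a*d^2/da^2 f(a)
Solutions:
 f(a) = C1 + C2*a^(1 + 2*sqrt(2))


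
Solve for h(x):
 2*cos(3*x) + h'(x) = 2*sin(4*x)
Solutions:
 h(x) = C1 - 2*sin(3*x)/3 - cos(4*x)/2


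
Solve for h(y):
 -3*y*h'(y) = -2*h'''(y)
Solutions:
 h(y) = C1 + Integral(C2*airyai(2^(2/3)*3^(1/3)*y/2) + C3*airybi(2^(2/3)*3^(1/3)*y/2), y)


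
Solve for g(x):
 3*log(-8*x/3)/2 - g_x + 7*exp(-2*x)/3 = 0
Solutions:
 g(x) = C1 + 3*x*log(-x)/2 + 3*x*(-log(3) - 1 + 3*log(2))/2 - 7*exp(-2*x)/6


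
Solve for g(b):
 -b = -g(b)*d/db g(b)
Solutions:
 g(b) = -sqrt(C1 + b^2)
 g(b) = sqrt(C1 + b^2)


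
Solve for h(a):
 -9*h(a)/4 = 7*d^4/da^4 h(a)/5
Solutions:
 h(a) = (C1*sin(sqrt(3)*5^(1/4)*7^(3/4)*a/14) + C2*cos(sqrt(3)*5^(1/4)*7^(3/4)*a/14))*exp(-sqrt(3)*5^(1/4)*7^(3/4)*a/14) + (C3*sin(sqrt(3)*5^(1/4)*7^(3/4)*a/14) + C4*cos(sqrt(3)*5^(1/4)*7^(3/4)*a/14))*exp(sqrt(3)*5^(1/4)*7^(3/4)*a/14)


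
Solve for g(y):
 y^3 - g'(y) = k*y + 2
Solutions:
 g(y) = C1 - k*y^2/2 + y^4/4 - 2*y


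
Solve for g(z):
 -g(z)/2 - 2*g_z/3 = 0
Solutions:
 g(z) = C1*exp(-3*z/4)


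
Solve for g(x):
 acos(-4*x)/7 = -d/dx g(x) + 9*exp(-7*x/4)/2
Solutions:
 g(x) = C1 - x*acos(-4*x)/7 - sqrt(1 - 16*x^2)/28 - 18*exp(-7*x/4)/7


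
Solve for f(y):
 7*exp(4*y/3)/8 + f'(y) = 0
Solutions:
 f(y) = C1 - 21*exp(4*y/3)/32


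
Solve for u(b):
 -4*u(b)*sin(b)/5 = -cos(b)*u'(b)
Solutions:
 u(b) = C1/cos(b)^(4/5)


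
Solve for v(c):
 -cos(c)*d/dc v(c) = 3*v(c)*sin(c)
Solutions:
 v(c) = C1*cos(c)^3


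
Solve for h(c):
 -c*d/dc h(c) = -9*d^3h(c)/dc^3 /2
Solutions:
 h(c) = C1 + Integral(C2*airyai(6^(1/3)*c/3) + C3*airybi(6^(1/3)*c/3), c)


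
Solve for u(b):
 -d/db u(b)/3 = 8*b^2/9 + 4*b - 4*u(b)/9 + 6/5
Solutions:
 u(b) = C1*exp(4*b/3) + 2*b^2 + 12*b + 117/10


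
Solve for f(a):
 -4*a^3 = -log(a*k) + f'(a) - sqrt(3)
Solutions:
 f(a) = C1 - a^4 + a*log(a*k) + a*(-1 + sqrt(3))


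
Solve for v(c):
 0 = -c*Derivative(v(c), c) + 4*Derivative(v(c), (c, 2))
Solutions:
 v(c) = C1 + C2*erfi(sqrt(2)*c/4)


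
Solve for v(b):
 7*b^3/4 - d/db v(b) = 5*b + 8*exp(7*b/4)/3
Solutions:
 v(b) = C1 + 7*b^4/16 - 5*b^2/2 - 32*exp(7*b/4)/21


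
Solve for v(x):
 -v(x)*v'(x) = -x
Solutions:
 v(x) = -sqrt(C1 + x^2)
 v(x) = sqrt(C1 + x^2)


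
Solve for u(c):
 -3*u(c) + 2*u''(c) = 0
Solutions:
 u(c) = C1*exp(-sqrt(6)*c/2) + C2*exp(sqrt(6)*c/2)


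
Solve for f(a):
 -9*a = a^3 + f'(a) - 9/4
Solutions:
 f(a) = C1 - a^4/4 - 9*a^2/2 + 9*a/4


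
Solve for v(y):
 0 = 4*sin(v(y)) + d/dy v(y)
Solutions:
 v(y) = -acos((-C1 - exp(8*y))/(C1 - exp(8*y))) + 2*pi
 v(y) = acos((-C1 - exp(8*y))/(C1 - exp(8*y)))


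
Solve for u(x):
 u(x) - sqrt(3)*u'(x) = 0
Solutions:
 u(x) = C1*exp(sqrt(3)*x/3)


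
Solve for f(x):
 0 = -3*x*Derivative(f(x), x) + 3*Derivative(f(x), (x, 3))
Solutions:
 f(x) = C1 + Integral(C2*airyai(x) + C3*airybi(x), x)


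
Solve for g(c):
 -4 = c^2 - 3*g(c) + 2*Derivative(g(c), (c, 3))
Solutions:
 g(c) = C3*exp(2^(2/3)*3^(1/3)*c/2) + c^2/3 + (C1*sin(2^(2/3)*3^(5/6)*c/4) + C2*cos(2^(2/3)*3^(5/6)*c/4))*exp(-2^(2/3)*3^(1/3)*c/4) + 4/3


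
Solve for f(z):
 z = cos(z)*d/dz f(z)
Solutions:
 f(z) = C1 + Integral(z/cos(z), z)


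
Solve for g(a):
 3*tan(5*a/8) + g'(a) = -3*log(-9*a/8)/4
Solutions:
 g(a) = C1 - 3*a*log(-a)/4 - 3*a*log(3)/2 + 3*a/4 + 9*a*log(2)/4 + 24*log(cos(5*a/8))/5


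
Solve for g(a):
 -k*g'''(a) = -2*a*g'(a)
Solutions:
 g(a) = C1 + Integral(C2*airyai(2^(1/3)*a*(1/k)^(1/3)) + C3*airybi(2^(1/3)*a*(1/k)^(1/3)), a)


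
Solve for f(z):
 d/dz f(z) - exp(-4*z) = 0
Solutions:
 f(z) = C1 - exp(-4*z)/4


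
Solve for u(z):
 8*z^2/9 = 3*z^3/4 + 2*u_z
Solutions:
 u(z) = C1 - 3*z^4/32 + 4*z^3/27


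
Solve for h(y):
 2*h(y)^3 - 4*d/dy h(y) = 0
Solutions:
 h(y) = -sqrt(-1/(C1 + y))
 h(y) = sqrt(-1/(C1 + y))


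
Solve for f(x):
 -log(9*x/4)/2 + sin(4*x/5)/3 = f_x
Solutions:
 f(x) = C1 - x*log(x)/2 - x*log(3) + x/2 + x*log(2) - 5*cos(4*x/5)/12


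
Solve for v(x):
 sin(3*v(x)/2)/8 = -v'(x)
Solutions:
 x/8 + log(cos(3*v(x)/2) - 1)/3 - log(cos(3*v(x)/2) + 1)/3 = C1


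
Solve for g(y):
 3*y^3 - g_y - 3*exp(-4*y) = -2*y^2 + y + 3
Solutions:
 g(y) = C1 + 3*y^4/4 + 2*y^3/3 - y^2/2 - 3*y + 3*exp(-4*y)/4


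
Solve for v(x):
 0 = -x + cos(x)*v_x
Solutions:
 v(x) = C1 + Integral(x/cos(x), x)


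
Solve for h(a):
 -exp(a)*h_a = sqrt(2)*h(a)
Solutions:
 h(a) = C1*exp(sqrt(2)*exp(-a))


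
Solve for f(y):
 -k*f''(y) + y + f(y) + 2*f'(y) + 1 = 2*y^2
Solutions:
 f(y) = C1*exp(y*(1 - sqrt(k + 1))/k) + C2*exp(y*(sqrt(k + 1) + 1)/k) + 4*k + 2*y^2 - 9*y + 17


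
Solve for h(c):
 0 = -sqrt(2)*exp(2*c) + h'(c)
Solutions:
 h(c) = C1 + sqrt(2)*exp(2*c)/2


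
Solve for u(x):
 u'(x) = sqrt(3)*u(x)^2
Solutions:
 u(x) = -1/(C1 + sqrt(3)*x)


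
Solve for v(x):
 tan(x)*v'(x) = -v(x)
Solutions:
 v(x) = C1/sin(x)


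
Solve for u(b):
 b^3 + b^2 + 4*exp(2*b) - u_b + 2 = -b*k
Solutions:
 u(b) = C1 + b^4/4 + b^3/3 + b^2*k/2 + 2*b + 2*exp(2*b)


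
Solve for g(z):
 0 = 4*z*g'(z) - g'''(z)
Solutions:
 g(z) = C1 + Integral(C2*airyai(2^(2/3)*z) + C3*airybi(2^(2/3)*z), z)


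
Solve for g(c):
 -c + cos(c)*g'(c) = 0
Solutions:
 g(c) = C1 + Integral(c/cos(c), c)


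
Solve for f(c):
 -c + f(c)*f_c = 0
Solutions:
 f(c) = -sqrt(C1 + c^2)
 f(c) = sqrt(C1 + c^2)


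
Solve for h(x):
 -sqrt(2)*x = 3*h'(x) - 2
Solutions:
 h(x) = C1 - sqrt(2)*x^2/6 + 2*x/3


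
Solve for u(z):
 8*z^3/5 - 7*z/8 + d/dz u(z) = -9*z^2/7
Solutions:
 u(z) = C1 - 2*z^4/5 - 3*z^3/7 + 7*z^2/16


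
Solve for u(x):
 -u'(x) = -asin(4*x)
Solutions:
 u(x) = C1 + x*asin(4*x) + sqrt(1 - 16*x^2)/4


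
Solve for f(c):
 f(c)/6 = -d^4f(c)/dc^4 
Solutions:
 f(c) = (C1*sin(2^(1/4)*3^(3/4)*c/6) + C2*cos(2^(1/4)*3^(3/4)*c/6))*exp(-2^(1/4)*3^(3/4)*c/6) + (C3*sin(2^(1/4)*3^(3/4)*c/6) + C4*cos(2^(1/4)*3^(3/4)*c/6))*exp(2^(1/4)*3^(3/4)*c/6)


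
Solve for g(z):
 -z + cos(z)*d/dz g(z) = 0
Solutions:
 g(z) = C1 + Integral(z/cos(z), z)


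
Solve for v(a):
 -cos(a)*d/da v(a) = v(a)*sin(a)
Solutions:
 v(a) = C1*cos(a)


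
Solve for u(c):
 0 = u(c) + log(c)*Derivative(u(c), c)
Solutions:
 u(c) = C1*exp(-li(c))


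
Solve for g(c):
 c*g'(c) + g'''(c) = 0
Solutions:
 g(c) = C1 + Integral(C2*airyai(-c) + C3*airybi(-c), c)


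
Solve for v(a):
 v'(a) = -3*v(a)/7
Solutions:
 v(a) = C1*exp(-3*a/7)


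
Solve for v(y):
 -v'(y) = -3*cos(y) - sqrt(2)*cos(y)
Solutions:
 v(y) = C1 + sqrt(2)*sin(y) + 3*sin(y)


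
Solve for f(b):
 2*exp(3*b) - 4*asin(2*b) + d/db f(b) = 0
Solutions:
 f(b) = C1 + 4*b*asin(2*b) + 2*sqrt(1 - 4*b^2) - 2*exp(3*b)/3


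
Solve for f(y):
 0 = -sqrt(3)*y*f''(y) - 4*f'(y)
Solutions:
 f(y) = C1 + C2*y^(1 - 4*sqrt(3)/3)


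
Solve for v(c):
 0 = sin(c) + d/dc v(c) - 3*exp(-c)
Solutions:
 v(c) = C1 + cos(c) - 3*exp(-c)


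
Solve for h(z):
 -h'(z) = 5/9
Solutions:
 h(z) = C1 - 5*z/9


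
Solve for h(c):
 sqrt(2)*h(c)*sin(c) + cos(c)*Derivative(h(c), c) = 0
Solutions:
 h(c) = C1*cos(c)^(sqrt(2))


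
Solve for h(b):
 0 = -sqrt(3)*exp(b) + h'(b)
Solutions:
 h(b) = C1 + sqrt(3)*exp(b)


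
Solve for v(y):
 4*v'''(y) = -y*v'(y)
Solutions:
 v(y) = C1 + Integral(C2*airyai(-2^(1/3)*y/2) + C3*airybi(-2^(1/3)*y/2), y)


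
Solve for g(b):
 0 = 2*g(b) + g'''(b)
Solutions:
 g(b) = C3*exp(-2^(1/3)*b) + (C1*sin(2^(1/3)*sqrt(3)*b/2) + C2*cos(2^(1/3)*sqrt(3)*b/2))*exp(2^(1/3)*b/2)


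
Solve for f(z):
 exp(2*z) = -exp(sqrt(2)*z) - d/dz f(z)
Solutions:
 f(z) = C1 - exp(2*z)/2 - sqrt(2)*exp(sqrt(2)*z)/2


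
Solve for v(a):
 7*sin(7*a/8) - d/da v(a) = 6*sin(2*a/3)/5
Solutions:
 v(a) = C1 + 9*cos(2*a/3)/5 - 8*cos(7*a/8)


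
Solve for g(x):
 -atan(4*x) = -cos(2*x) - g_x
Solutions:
 g(x) = C1 + x*atan(4*x) - log(16*x^2 + 1)/8 - sin(2*x)/2


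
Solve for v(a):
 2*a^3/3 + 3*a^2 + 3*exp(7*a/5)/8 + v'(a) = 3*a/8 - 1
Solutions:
 v(a) = C1 - a^4/6 - a^3 + 3*a^2/16 - a - 15*exp(7*a/5)/56


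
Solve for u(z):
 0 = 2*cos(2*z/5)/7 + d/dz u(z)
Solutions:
 u(z) = C1 - 5*sin(2*z/5)/7


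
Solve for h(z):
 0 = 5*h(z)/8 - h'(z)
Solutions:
 h(z) = C1*exp(5*z/8)


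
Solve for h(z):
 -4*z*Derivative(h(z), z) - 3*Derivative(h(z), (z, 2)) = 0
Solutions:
 h(z) = C1 + C2*erf(sqrt(6)*z/3)


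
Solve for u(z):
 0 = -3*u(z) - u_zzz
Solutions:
 u(z) = C3*exp(-3^(1/3)*z) + (C1*sin(3^(5/6)*z/2) + C2*cos(3^(5/6)*z/2))*exp(3^(1/3)*z/2)


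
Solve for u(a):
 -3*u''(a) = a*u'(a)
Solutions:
 u(a) = C1 + C2*erf(sqrt(6)*a/6)


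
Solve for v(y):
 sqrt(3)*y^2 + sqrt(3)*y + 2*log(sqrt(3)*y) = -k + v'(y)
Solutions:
 v(y) = C1 + k*y + sqrt(3)*y^3/3 + sqrt(3)*y^2/2 + 2*y*log(y) - 2*y + y*log(3)


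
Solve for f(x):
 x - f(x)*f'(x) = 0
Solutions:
 f(x) = -sqrt(C1 + x^2)
 f(x) = sqrt(C1 + x^2)


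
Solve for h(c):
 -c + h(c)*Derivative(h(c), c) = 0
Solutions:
 h(c) = -sqrt(C1 + c^2)
 h(c) = sqrt(C1 + c^2)


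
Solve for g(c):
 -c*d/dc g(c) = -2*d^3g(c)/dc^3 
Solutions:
 g(c) = C1 + Integral(C2*airyai(2^(2/3)*c/2) + C3*airybi(2^(2/3)*c/2), c)


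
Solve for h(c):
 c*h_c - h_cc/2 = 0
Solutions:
 h(c) = C1 + C2*erfi(c)


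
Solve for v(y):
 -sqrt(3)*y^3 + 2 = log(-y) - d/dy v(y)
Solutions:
 v(y) = C1 + sqrt(3)*y^4/4 + y*log(-y) - 3*y


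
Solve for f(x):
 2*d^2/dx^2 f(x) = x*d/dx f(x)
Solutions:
 f(x) = C1 + C2*erfi(x/2)


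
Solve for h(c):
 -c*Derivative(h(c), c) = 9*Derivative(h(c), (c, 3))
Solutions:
 h(c) = C1 + Integral(C2*airyai(-3^(1/3)*c/3) + C3*airybi(-3^(1/3)*c/3), c)


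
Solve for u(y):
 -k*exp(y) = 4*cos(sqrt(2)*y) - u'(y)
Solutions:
 u(y) = C1 + k*exp(y) + 2*sqrt(2)*sin(sqrt(2)*y)


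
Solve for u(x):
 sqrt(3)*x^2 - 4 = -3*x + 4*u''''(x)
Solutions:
 u(x) = C1 + C2*x + C3*x^2 + C4*x^3 + sqrt(3)*x^6/1440 + x^5/160 - x^4/24


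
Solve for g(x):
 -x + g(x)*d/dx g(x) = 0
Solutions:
 g(x) = -sqrt(C1 + x^2)
 g(x) = sqrt(C1 + x^2)


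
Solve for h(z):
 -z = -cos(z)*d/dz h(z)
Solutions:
 h(z) = C1 + Integral(z/cos(z), z)


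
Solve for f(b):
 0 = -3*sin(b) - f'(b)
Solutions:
 f(b) = C1 + 3*cos(b)


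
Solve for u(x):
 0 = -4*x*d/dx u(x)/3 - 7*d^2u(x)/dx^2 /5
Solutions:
 u(x) = C1 + C2*erf(sqrt(210)*x/21)


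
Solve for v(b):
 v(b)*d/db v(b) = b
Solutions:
 v(b) = -sqrt(C1 + b^2)
 v(b) = sqrt(C1 + b^2)


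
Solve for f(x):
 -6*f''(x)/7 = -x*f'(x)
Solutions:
 f(x) = C1 + C2*erfi(sqrt(21)*x/6)


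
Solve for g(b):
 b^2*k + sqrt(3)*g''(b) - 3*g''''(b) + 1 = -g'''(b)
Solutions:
 g(b) = C1 + C2*b + C3*exp(b*(1 - sqrt(1 + 12*sqrt(3)))/6) + C4*exp(b*(1 + sqrt(1 + 12*sqrt(3)))/6) - sqrt(3)*b^4*k/36 + b^3*k/9 + b^2*(-k - sqrt(3)*k/9 - sqrt(3)/6)


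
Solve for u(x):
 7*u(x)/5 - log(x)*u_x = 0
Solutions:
 u(x) = C1*exp(7*li(x)/5)


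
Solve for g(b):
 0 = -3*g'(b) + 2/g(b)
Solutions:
 g(b) = -sqrt(C1 + 12*b)/3
 g(b) = sqrt(C1 + 12*b)/3


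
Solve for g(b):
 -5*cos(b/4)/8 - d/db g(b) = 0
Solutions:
 g(b) = C1 - 5*sin(b/4)/2


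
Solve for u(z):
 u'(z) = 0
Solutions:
 u(z) = C1


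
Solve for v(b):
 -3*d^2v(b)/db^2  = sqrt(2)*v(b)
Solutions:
 v(b) = C1*sin(2^(1/4)*sqrt(3)*b/3) + C2*cos(2^(1/4)*sqrt(3)*b/3)


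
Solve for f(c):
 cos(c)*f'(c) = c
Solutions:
 f(c) = C1 + Integral(c/cos(c), c)


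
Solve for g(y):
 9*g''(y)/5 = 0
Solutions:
 g(y) = C1 + C2*y


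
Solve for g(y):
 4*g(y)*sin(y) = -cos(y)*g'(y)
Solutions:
 g(y) = C1*cos(y)^4


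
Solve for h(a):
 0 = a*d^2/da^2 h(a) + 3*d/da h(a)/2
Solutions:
 h(a) = C1 + C2/sqrt(a)


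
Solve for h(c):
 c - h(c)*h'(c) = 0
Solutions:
 h(c) = -sqrt(C1 + c^2)
 h(c) = sqrt(C1 + c^2)


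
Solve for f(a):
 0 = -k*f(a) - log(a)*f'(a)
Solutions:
 f(a) = C1*exp(-k*li(a))


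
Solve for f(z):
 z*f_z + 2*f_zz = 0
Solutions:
 f(z) = C1 + C2*erf(z/2)


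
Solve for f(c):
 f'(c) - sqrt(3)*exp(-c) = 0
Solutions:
 f(c) = C1 - sqrt(3)*exp(-c)


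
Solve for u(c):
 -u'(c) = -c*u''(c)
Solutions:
 u(c) = C1 + C2*c^2


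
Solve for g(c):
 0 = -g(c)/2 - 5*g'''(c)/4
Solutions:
 g(c) = C3*exp(-2^(1/3)*5^(2/3)*c/5) + (C1*sin(2^(1/3)*sqrt(3)*5^(2/3)*c/10) + C2*cos(2^(1/3)*sqrt(3)*5^(2/3)*c/10))*exp(2^(1/3)*5^(2/3)*c/10)


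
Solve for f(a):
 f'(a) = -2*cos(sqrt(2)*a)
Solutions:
 f(a) = C1 - sqrt(2)*sin(sqrt(2)*a)


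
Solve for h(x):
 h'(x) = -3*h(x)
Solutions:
 h(x) = C1*exp(-3*x)


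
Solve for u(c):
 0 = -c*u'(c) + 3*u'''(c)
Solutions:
 u(c) = C1 + Integral(C2*airyai(3^(2/3)*c/3) + C3*airybi(3^(2/3)*c/3), c)


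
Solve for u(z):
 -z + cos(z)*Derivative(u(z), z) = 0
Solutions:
 u(z) = C1 + Integral(z/cos(z), z)


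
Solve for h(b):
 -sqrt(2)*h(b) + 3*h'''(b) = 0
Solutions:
 h(b) = C3*exp(2^(1/6)*3^(2/3)*b/3) + (C1*sin(6^(1/6)*b/2) + C2*cos(6^(1/6)*b/2))*exp(-2^(1/6)*3^(2/3)*b/6)


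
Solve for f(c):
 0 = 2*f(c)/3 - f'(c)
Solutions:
 f(c) = C1*exp(2*c/3)


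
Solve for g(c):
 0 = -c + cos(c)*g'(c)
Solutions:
 g(c) = C1 + Integral(c/cos(c), c)


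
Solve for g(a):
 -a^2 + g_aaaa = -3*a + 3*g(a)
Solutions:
 g(a) = C1*exp(-3^(1/4)*a) + C2*exp(3^(1/4)*a) + C3*sin(3^(1/4)*a) + C4*cos(3^(1/4)*a) - a^2/3 + a


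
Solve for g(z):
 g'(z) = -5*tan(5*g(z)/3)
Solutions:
 g(z) = -3*asin(C1*exp(-25*z/3))/5 + 3*pi/5
 g(z) = 3*asin(C1*exp(-25*z/3))/5


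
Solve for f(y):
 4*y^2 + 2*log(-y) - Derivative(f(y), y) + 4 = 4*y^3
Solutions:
 f(y) = C1 - y^4 + 4*y^3/3 + 2*y*log(-y) + 2*y


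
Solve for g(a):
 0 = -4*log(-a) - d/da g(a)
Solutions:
 g(a) = C1 - 4*a*log(-a) + 4*a


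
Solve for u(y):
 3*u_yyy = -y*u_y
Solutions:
 u(y) = C1 + Integral(C2*airyai(-3^(2/3)*y/3) + C3*airybi(-3^(2/3)*y/3), y)


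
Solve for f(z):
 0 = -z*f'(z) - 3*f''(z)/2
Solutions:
 f(z) = C1 + C2*erf(sqrt(3)*z/3)


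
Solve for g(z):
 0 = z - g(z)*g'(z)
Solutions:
 g(z) = -sqrt(C1 + z^2)
 g(z) = sqrt(C1 + z^2)


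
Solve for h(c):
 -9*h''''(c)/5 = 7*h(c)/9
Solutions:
 h(c) = (C1*sin(sqrt(2)*35^(1/4)*c/6) + C2*cos(sqrt(2)*35^(1/4)*c/6))*exp(-sqrt(2)*35^(1/4)*c/6) + (C3*sin(sqrt(2)*35^(1/4)*c/6) + C4*cos(sqrt(2)*35^(1/4)*c/6))*exp(sqrt(2)*35^(1/4)*c/6)


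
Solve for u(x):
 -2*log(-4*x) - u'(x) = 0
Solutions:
 u(x) = C1 - 2*x*log(-x) + 2*x*(1 - 2*log(2))


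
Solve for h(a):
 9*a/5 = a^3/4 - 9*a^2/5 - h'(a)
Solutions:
 h(a) = C1 + a^4/16 - 3*a^3/5 - 9*a^2/10


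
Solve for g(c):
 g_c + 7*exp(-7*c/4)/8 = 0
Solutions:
 g(c) = C1 + exp(-7*c/4)/2


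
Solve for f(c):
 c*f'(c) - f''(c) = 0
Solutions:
 f(c) = C1 + C2*erfi(sqrt(2)*c/2)


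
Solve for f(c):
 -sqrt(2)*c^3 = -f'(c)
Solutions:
 f(c) = C1 + sqrt(2)*c^4/4


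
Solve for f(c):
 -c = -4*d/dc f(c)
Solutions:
 f(c) = C1 + c^2/8


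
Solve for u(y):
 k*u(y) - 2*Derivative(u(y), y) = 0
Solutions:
 u(y) = C1*exp(k*y/2)


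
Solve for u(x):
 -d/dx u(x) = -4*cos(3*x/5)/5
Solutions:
 u(x) = C1 + 4*sin(3*x/5)/3


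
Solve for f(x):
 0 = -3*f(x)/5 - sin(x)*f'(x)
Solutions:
 f(x) = C1*(cos(x) + 1)^(3/10)/(cos(x) - 1)^(3/10)


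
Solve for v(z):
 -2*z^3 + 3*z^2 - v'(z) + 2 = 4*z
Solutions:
 v(z) = C1 - z^4/2 + z^3 - 2*z^2 + 2*z


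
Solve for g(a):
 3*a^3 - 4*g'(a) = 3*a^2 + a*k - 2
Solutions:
 g(a) = C1 + 3*a^4/16 - a^3/4 - a^2*k/8 + a/2


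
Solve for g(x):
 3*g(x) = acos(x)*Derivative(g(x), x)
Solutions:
 g(x) = C1*exp(3*Integral(1/acos(x), x))


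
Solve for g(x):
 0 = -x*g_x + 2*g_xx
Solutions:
 g(x) = C1 + C2*erfi(x/2)


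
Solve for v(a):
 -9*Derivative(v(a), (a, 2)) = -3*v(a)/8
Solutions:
 v(a) = C1*exp(-sqrt(6)*a/12) + C2*exp(sqrt(6)*a/12)


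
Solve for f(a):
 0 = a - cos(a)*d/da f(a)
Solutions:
 f(a) = C1 + Integral(a/cos(a), a)


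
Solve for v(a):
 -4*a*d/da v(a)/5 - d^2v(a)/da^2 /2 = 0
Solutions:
 v(a) = C1 + C2*erf(2*sqrt(5)*a/5)


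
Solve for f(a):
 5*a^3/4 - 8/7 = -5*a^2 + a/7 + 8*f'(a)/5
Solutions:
 f(a) = C1 + 25*a^4/128 + 25*a^3/24 - 5*a^2/112 - 5*a/7


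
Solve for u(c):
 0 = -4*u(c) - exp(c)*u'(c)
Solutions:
 u(c) = C1*exp(4*exp(-c))


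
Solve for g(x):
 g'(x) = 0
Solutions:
 g(x) = C1


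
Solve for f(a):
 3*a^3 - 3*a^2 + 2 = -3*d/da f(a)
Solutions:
 f(a) = C1 - a^4/4 + a^3/3 - 2*a/3


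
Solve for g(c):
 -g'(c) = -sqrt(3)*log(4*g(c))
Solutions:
 -sqrt(3)*Integral(1/(log(_y) + 2*log(2)), (_y, g(c)))/3 = C1 - c


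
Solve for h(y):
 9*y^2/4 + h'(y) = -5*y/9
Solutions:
 h(y) = C1 - 3*y^3/4 - 5*y^2/18


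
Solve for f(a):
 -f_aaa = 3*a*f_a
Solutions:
 f(a) = C1 + Integral(C2*airyai(-3^(1/3)*a) + C3*airybi(-3^(1/3)*a), a)


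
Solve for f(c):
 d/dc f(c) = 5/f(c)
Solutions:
 f(c) = -sqrt(C1 + 10*c)
 f(c) = sqrt(C1 + 10*c)


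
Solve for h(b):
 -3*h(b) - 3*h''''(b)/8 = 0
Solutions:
 h(b) = (C1*sin(2^(1/4)*b) + C2*cos(2^(1/4)*b))*exp(-2^(1/4)*b) + (C3*sin(2^(1/4)*b) + C4*cos(2^(1/4)*b))*exp(2^(1/4)*b)


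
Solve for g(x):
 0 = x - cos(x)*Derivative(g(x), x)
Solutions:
 g(x) = C1 + Integral(x/cos(x), x)


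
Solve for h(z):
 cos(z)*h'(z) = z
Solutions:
 h(z) = C1 + Integral(z/cos(z), z)


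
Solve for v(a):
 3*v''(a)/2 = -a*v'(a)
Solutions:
 v(a) = C1 + C2*erf(sqrt(3)*a/3)


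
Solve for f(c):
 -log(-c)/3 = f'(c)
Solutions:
 f(c) = C1 - c*log(-c)/3 + c/3


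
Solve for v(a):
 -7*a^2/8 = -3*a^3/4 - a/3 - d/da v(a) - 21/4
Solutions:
 v(a) = C1 - 3*a^4/16 + 7*a^3/24 - a^2/6 - 21*a/4


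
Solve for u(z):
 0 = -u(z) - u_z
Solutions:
 u(z) = C1*exp(-z)


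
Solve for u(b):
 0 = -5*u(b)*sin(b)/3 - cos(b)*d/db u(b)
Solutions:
 u(b) = C1*cos(b)^(5/3)


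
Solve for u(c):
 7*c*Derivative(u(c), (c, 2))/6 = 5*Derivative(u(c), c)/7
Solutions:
 u(c) = C1 + C2*c^(79/49)


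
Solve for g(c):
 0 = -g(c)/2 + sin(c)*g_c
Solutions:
 g(c) = C1*(cos(c) - 1)^(1/4)/(cos(c) + 1)^(1/4)


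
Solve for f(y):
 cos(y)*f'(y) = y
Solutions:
 f(y) = C1 + Integral(y/cos(y), y)


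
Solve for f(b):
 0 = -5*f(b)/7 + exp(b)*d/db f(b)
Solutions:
 f(b) = C1*exp(-5*exp(-b)/7)


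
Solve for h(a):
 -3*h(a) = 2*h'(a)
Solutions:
 h(a) = C1*exp(-3*a/2)


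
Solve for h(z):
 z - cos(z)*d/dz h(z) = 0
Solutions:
 h(z) = C1 + Integral(z/cos(z), z)


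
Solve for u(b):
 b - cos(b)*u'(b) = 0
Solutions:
 u(b) = C1 + Integral(b/cos(b), b)


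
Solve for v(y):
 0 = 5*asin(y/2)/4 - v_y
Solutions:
 v(y) = C1 + 5*y*asin(y/2)/4 + 5*sqrt(4 - y^2)/4


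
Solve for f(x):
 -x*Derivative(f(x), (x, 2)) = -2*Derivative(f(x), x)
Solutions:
 f(x) = C1 + C2*x^3


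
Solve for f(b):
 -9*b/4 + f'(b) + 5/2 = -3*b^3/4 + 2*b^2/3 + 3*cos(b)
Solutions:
 f(b) = C1 - 3*b^4/16 + 2*b^3/9 + 9*b^2/8 - 5*b/2 + 3*sin(b)


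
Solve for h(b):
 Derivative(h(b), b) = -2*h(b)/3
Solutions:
 h(b) = C1*exp(-2*b/3)


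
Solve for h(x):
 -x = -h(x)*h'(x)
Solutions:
 h(x) = -sqrt(C1 + x^2)
 h(x) = sqrt(C1 + x^2)


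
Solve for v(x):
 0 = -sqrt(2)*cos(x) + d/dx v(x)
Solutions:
 v(x) = C1 + sqrt(2)*sin(x)


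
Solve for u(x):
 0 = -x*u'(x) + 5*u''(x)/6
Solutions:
 u(x) = C1 + C2*erfi(sqrt(15)*x/5)


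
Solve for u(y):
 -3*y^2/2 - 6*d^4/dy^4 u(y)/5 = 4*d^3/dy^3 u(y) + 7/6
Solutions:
 u(y) = C1 + C2*y + C3*y^2 + C4*exp(-10*y/3) - y^5/160 + 3*y^4/320 - 431*y^3/7200


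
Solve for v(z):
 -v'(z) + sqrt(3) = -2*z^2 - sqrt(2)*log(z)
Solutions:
 v(z) = C1 + 2*z^3/3 + sqrt(2)*z*log(z) - sqrt(2)*z + sqrt(3)*z


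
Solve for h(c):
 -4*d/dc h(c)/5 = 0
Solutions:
 h(c) = C1


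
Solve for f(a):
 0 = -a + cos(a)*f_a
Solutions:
 f(a) = C1 + Integral(a/cos(a), a)


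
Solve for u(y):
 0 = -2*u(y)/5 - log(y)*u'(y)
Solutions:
 u(y) = C1*exp(-2*li(y)/5)


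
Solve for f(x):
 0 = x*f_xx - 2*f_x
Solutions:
 f(x) = C1 + C2*x^3


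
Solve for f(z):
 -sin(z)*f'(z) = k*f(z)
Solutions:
 f(z) = C1*exp(k*(-log(cos(z) - 1) + log(cos(z) + 1))/2)


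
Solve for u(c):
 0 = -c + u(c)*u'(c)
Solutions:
 u(c) = -sqrt(C1 + c^2)
 u(c) = sqrt(C1 + c^2)


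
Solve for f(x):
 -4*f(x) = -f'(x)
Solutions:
 f(x) = C1*exp(4*x)


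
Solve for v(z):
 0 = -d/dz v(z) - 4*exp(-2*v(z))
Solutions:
 v(z) = log(-sqrt(C1 - 8*z))
 v(z) = log(C1 - 8*z)/2


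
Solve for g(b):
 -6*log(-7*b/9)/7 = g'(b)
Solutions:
 g(b) = C1 - 6*b*log(-b)/7 + 6*b*(-log(7) + 1 + 2*log(3))/7


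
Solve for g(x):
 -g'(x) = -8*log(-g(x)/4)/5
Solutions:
 -5*Integral(1/(log(-_y) - 2*log(2)), (_y, g(x)))/8 = C1 - x


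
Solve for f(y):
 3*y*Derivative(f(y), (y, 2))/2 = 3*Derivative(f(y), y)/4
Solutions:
 f(y) = C1 + C2*y^(3/2)


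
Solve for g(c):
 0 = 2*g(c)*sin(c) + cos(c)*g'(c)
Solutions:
 g(c) = C1*cos(c)^2


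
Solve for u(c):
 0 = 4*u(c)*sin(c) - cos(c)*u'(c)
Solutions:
 u(c) = C1/cos(c)^4


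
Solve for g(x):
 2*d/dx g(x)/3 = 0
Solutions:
 g(x) = C1


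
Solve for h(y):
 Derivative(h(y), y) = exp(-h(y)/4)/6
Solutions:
 h(y) = 4*log(C1 + y/24)


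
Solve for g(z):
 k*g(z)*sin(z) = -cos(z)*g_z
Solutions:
 g(z) = C1*exp(k*log(cos(z)))


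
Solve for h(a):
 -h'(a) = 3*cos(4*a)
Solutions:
 h(a) = C1 - 3*sin(4*a)/4


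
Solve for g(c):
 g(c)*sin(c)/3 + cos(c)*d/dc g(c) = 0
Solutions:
 g(c) = C1*cos(c)^(1/3)


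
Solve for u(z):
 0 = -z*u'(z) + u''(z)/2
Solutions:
 u(z) = C1 + C2*erfi(z)


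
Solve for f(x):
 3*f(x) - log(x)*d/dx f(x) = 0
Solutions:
 f(x) = C1*exp(3*li(x))


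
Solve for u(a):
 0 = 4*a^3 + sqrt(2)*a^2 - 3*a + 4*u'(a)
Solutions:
 u(a) = C1 - a^4/4 - sqrt(2)*a^3/12 + 3*a^2/8


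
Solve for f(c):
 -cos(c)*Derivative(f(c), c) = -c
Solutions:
 f(c) = C1 + Integral(c/cos(c), c)


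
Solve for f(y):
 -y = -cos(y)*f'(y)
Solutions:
 f(y) = C1 + Integral(y/cos(y), y)


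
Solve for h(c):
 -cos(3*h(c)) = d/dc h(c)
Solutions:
 h(c) = -asin((C1 + exp(6*c))/(C1 - exp(6*c)))/3 + pi/3
 h(c) = asin((C1 + exp(6*c))/(C1 - exp(6*c)))/3


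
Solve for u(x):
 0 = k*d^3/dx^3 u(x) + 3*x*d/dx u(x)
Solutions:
 u(x) = C1 + Integral(C2*airyai(3^(1/3)*x*(-1/k)^(1/3)) + C3*airybi(3^(1/3)*x*(-1/k)^(1/3)), x)


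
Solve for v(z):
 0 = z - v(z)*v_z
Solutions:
 v(z) = -sqrt(C1 + z^2)
 v(z) = sqrt(C1 + z^2)


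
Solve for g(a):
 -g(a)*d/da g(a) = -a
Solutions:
 g(a) = -sqrt(C1 + a^2)
 g(a) = sqrt(C1 + a^2)


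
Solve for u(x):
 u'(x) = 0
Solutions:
 u(x) = C1


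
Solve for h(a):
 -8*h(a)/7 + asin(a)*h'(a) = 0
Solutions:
 h(a) = C1*exp(8*Integral(1/asin(a), a)/7)


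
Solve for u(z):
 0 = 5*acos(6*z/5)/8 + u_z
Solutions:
 u(z) = C1 - 5*z*acos(6*z/5)/8 + 5*sqrt(25 - 36*z^2)/48


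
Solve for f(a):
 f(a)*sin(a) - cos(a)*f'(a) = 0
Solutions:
 f(a) = C1/cos(a)


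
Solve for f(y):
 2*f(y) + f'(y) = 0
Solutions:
 f(y) = C1*exp(-2*y)


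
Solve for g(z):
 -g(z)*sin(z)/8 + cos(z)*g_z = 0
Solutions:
 g(z) = C1/cos(z)^(1/8)


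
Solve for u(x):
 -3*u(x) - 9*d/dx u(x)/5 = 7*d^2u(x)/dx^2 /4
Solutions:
 u(x) = (C1*sin(4*sqrt(111)*x/35) + C2*cos(4*sqrt(111)*x/35))*exp(-18*x/35)


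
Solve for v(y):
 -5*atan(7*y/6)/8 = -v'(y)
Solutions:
 v(y) = C1 + 5*y*atan(7*y/6)/8 - 15*log(49*y^2 + 36)/56


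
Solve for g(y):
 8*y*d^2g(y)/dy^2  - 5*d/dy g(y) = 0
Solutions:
 g(y) = C1 + C2*y^(13/8)


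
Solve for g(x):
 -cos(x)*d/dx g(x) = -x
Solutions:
 g(x) = C1 + Integral(x/cos(x), x)


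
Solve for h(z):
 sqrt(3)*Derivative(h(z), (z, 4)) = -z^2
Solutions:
 h(z) = C1 + C2*z + C3*z^2 + C4*z^3 - sqrt(3)*z^6/1080


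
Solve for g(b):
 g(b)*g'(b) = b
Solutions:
 g(b) = -sqrt(C1 + b^2)
 g(b) = sqrt(C1 + b^2)


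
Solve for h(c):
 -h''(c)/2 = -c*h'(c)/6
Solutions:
 h(c) = C1 + C2*erfi(sqrt(6)*c/6)


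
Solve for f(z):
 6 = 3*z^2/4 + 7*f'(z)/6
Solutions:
 f(z) = C1 - 3*z^3/14 + 36*z/7


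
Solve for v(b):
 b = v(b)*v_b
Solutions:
 v(b) = -sqrt(C1 + b^2)
 v(b) = sqrt(C1 + b^2)


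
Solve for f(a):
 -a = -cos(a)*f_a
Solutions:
 f(a) = C1 + Integral(a/cos(a), a)


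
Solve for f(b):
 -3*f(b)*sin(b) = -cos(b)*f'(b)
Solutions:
 f(b) = C1/cos(b)^3


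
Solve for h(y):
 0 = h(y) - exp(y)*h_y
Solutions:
 h(y) = C1*exp(-exp(-y))


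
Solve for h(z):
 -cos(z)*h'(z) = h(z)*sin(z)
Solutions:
 h(z) = C1*cos(z)


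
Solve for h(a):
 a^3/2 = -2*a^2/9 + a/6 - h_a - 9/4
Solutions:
 h(a) = C1 - a^4/8 - 2*a^3/27 + a^2/12 - 9*a/4


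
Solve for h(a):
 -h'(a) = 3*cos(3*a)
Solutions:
 h(a) = C1 - sin(3*a)


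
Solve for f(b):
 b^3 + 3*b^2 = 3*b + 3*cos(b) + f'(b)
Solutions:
 f(b) = C1 + b^4/4 + b^3 - 3*b^2/2 - 3*sin(b)


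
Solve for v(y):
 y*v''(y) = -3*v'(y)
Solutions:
 v(y) = C1 + C2/y^2


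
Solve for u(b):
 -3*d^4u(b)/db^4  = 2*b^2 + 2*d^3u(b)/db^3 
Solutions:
 u(b) = C1 + C2*b + C3*b^2 + C4*exp(-2*b/3) - b^5/60 + b^4/8 - 3*b^3/4


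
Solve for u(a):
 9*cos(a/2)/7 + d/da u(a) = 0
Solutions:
 u(a) = C1 - 18*sin(a/2)/7


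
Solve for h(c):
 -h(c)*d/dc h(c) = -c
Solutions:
 h(c) = -sqrt(C1 + c^2)
 h(c) = sqrt(C1 + c^2)


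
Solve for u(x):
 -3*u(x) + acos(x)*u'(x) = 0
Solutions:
 u(x) = C1*exp(3*Integral(1/acos(x), x))


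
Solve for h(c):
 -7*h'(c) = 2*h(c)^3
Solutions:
 h(c) = -sqrt(14)*sqrt(-1/(C1 - 2*c))/2
 h(c) = sqrt(14)*sqrt(-1/(C1 - 2*c))/2


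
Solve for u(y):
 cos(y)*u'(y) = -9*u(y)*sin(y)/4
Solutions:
 u(y) = C1*cos(y)^(9/4)


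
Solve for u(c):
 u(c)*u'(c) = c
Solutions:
 u(c) = -sqrt(C1 + c^2)
 u(c) = sqrt(C1 + c^2)


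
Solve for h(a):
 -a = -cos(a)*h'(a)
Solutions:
 h(a) = C1 + Integral(a/cos(a), a)


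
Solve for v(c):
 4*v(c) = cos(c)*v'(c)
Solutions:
 v(c) = C1*(sin(c)^2 + 2*sin(c) + 1)/(sin(c)^2 - 2*sin(c) + 1)


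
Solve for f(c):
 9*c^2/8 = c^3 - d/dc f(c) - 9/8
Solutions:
 f(c) = C1 + c^4/4 - 3*c^3/8 - 9*c/8


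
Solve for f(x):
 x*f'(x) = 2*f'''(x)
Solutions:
 f(x) = C1 + Integral(C2*airyai(2^(2/3)*x/2) + C3*airybi(2^(2/3)*x/2), x)


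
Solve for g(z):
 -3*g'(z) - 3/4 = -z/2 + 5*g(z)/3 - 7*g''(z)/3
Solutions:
 g(z) = C1*exp(z*(9 - sqrt(221))/14) + C2*exp(z*(9 + sqrt(221))/14) + 3*z/10 - 99/100


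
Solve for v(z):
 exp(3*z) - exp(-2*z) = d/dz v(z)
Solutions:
 v(z) = C1 + exp(3*z)/3 + exp(-2*z)/2


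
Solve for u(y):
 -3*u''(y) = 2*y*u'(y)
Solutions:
 u(y) = C1 + C2*erf(sqrt(3)*y/3)


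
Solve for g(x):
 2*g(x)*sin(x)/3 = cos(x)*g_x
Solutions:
 g(x) = C1/cos(x)^(2/3)


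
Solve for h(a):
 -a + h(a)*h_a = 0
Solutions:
 h(a) = -sqrt(C1 + a^2)
 h(a) = sqrt(C1 + a^2)


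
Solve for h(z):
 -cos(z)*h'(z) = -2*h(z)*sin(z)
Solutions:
 h(z) = C1/cos(z)^2


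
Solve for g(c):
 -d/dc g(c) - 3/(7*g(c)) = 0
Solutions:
 g(c) = -sqrt(C1 - 42*c)/7
 g(c) = sqrt(C1 - 42*c)/7


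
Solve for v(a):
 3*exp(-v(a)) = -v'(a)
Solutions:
 v(a) = log(C1 - 3*a)


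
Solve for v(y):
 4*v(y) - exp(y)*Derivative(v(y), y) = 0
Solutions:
 v(y) = C1*exp(-4*exp(-y))


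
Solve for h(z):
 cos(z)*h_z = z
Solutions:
 h(z) = C1 + Integral(z/cos(z), z)


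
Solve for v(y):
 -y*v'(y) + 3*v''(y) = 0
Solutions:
 v(y) = C1 + C2*erfi(sqrt(6)*y/6)


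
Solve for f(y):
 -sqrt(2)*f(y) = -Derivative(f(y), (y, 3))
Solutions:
 f(y) = C3*exp(2^(1/6)*y) + (C1*sin(2^(1/6)*sqrt(3)*y/2) + C2*cos(2^(1/6)*sqrt(3)*y/2))*exp(-2^(1/6)*y/2)


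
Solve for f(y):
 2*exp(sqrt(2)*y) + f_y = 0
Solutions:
 f(y) = C1 - sqrt(2)*exp(sqrt(2)*y)


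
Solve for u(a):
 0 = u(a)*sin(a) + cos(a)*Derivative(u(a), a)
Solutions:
 u(a) = C1*cos(a)


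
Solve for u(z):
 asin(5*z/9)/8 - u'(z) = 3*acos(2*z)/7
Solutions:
 u(z) = C1 - 3*z*acos(2*z)/7 + z*asin(5*z/9)/8 + 3*sqrt(1 - 4*z^2)/14 + sqrt(81 - 25*z^2)/40


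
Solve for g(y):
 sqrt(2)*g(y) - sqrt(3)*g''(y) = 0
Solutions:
 g(y) = C1*exp(-2^(1/4)*3^(3/4)*y/3) + C2*exp(2^(1/4)*3^(3/4)*y/3)


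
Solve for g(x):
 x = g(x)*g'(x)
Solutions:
 g(x) = -sqrt(C1 + x^2)
 g(x) = sqrt(C1 + x^2)


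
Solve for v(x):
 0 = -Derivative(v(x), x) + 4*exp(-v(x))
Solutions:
 v(x) = log(C1 + 4*x)


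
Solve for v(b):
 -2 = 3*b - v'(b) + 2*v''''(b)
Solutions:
 v(b) = C1 + C4*exp(2^(2/3)*b/2) + 3*b^2/2 + 2*b + (C2*sin(2^(2/3)*sqrt(3)*b/4) + C3*cos(2^(2/3)*sqrt(3)*b/4))*exp(-2^(2/3)*b/4)


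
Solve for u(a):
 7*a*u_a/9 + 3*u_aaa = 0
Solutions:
 u(a) = C1 + Integral(C2*airyai(-7^(1/3)*a/3) + C3*airybi(-7^(1/3)*a/3), a)


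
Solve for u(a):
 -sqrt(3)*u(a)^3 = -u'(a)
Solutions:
 u(a) = -sqrt(2)*sqrt(-1/(C1 + sqrt(3)*a))/2
 u(a) = sqrt(2)*sqrt(-1/(C1 + sqrt(3)*a))/2


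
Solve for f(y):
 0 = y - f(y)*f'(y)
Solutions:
 f(y) = -sqrt(C1 + y^2)
 f(y) = sqrt(C1 + y^2)


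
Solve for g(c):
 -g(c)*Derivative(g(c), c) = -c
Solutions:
 g(c) = -sqrt(C1 + c^2)
 g(c) = sqrt(C1 + c^2)


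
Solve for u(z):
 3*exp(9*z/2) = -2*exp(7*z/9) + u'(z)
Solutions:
 u(z) = C1 + 18*exp(7*z/9)/7 + 2*exp(9*z/2)/3


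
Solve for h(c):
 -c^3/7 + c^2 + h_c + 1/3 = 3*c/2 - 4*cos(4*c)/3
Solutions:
 h(c) = C1 + c^4/28 - c^3/3 + 3*c^2/4 - c/3 - sin(4*c)/3


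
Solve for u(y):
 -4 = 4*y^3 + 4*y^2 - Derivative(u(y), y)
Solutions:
 u(y) = C1 + y^4 + 4*y^3/3 + 4*y


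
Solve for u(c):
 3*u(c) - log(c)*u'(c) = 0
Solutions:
 u(c) = C1*exp(3*li(c))


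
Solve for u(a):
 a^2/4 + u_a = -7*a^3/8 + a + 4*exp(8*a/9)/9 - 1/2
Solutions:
 u(a) = C1 - 7*a^4/32 - a^3/12 + a^2/2 - a/2 + exp(8*a/9)/2


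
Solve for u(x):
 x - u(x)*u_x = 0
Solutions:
 u(x) = -sqrt(C1 + x^2)
 u(x) = sqrt(C1 + x^2)


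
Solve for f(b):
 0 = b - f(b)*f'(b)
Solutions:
 f(b) = -sqrt(C1 + b^2)
 f(b) = sqrt(C1 + b^2)


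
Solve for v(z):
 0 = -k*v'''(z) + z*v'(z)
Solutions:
 v(z) = C1 + Integral(C2*airyai(z*(1/k)^(1/3)) + C3*airybi(z*(1/k)^(1/3)), z)


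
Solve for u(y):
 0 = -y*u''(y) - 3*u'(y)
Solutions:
 u(y) = C1 + C2/y^2


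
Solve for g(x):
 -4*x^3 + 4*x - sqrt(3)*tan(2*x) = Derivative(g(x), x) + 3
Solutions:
 g(x) = C1 - x^4 + 2*x^2 - 3*x + sqrt(3)*log(cos(2*x))/2
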